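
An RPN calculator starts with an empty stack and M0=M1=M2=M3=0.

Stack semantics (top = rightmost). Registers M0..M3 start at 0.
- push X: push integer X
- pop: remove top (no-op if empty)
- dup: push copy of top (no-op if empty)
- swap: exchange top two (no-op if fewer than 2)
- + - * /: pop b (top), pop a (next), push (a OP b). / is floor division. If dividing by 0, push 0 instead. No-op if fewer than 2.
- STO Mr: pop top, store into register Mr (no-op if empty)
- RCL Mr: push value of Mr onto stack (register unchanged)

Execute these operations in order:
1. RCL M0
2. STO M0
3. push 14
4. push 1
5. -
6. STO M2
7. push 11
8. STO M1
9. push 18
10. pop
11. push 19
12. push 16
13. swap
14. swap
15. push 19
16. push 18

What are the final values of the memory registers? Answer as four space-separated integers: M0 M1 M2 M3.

Answer: 0 11 13 0

Derivation:
After op 1 (RCL M0): stack=[0] mem=[0,0,0,0]
After op 2 (STO M0): stack=[empty] mem=[0,0,0,0]
After op 3 (push 14): stack=[14] mem=[0,0,0,0]
After op 4 (push 1): stack=[14,1] mem=[0,0,0,0]
After op 5 (-): stack=[13] mem=[0,0,0,0]
After op 6 (STO M2): stack=[empty] mem=[0,0,13,0]
After op 7 (push 11): stack=[11] mem=[0,0,13,0]
After op 8 (STO M1): stack=[empty] mem=[0,11,13,0]
After op 9 (push 18): stack=[18] mem=[0,11,13,0]
After op 10 (pop): stack=[empty] mem=[0,11,13,0]
After op 11 (push 19): stack=[19] mem=[0,11,13,0]
After op 12 (push 16): stack=[19,16] mem=[0,11,13,0]
After op 13 (swap): stack=[16,19] mem=[0,11,13,0]
After op 14 (swap): stack=[19,16] mem=[0,11,13,0]
After op 15 (push 19): stack=[19,16,19] mem=[0,11,13,0]
After op 16 (push 18): stack=[19,16,19,18] mem=[0,11,13,0]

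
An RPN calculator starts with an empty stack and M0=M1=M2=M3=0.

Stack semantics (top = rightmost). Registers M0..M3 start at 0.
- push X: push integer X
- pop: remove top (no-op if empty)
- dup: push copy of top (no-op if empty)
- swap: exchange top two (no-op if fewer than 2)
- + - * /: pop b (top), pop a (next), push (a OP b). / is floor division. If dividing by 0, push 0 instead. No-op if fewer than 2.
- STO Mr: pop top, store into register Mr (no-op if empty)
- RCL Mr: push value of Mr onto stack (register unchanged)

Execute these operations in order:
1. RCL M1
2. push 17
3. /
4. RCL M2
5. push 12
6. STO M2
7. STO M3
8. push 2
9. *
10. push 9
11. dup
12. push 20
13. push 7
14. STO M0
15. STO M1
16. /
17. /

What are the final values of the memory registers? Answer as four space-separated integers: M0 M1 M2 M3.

Answer: 7 20 12 0

Derivation:
After op 1 (RCL M1): stack=[0] mem=[0,0,0,0]
After op 2 (push 17): stack=[0,17] mem=[0,0,0,0]
After op 3 (/): stack=[0] mem=[0,0,0,0]
After op 4 (RCL M2): stack=[0,0] mem=[0,0,0,0]
After op 5 (push 12): stack=[0,0,12] mem=[0,0,0,0]
After op 6 (STO M2): stack=[0,0] mem=[0,0,12,0]
After op 7 (STO M3): stack=[0] mem=[0,0,12,0]
After op 8 (push 2): stack=[0,2] mem=[0,0,12,0]
After op 9 (*): stack=[0] mem=[0,0,12,0]
After op 10 (push 9): stack=[0,9] mem=[0,0,12,0]
After op 11 (dup): stack=[0,9,9] mem=[0,0,12,0]
After op 12 (push 20): stack=[0,9,9,20] mem=[0,0,12,0]
After op 13 (push 7): stack=[0,9,9,20,7] mem=[0,0,12,0]
After op 14 (STO M0): stack=[0,9,9,20] mem=[7,0,12,0]
After op 15 (STO M1): stack=[0,9,9] mem=[7,20,12,0]
After op 16 (/): stack=[0,1] mem=[7,20,12,0]
After op 17 (/): stack=[0] mem=[7,20,12,0]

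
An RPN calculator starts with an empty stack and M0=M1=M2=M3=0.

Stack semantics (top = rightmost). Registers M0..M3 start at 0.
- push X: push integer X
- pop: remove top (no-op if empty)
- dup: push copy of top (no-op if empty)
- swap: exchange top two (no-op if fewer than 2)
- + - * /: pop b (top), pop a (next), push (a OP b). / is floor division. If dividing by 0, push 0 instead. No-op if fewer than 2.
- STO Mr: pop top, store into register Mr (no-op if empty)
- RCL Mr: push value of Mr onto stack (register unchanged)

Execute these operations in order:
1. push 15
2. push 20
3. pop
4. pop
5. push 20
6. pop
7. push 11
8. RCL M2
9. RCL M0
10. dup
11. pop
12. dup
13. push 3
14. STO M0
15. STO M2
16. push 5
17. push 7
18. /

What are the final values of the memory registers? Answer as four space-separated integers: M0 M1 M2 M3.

Answer: 3 0 0 0

Derivation:
After op 1 (push 15): stack=[15] mem=[0,0,0,0]
After op 2 (push 20): stack=[15,20] mem=[0,0,0,0]
After op 3 (pop): stack=[15] mem=[0,0,0,0]
After op 4 (pop): stack=[empty] mem=[0,0,0,0]
After op 5 (push 20): stack=[20] mem=[0,0,0,0]
After op 6 (pop): stack=[empty] mem=[0,0,0,0]
After op 7 (push 11): stack=[11] mem=[0,0,0,0]
After op 8 (RCL M2): stack=[11,0] mem=[0,0,0,0]
After op 9 (RCL M0): stack=[11,0,0] mem=[0,0,0,0]
After op 10 (dup): stack=[11,0,0,0] mem=[0,0,0,0]
After op 11 (pop): stack=[11,0,0] mem=[0,0,0,0]
After op 12 (dup): stack=[11,0,0,0] mem=[0,0,0,0]
After op 13 (push 3): stack=[11,0,0,0,3] mem=[0,0,0,0]
After op 14 (STO M0): stack=[11,0,0,0] mem=[3,0,0,0]
After op 15 (STO M2): stack=[11,0,0] mem=[3,0,0,0]
After op 16 (push 5): stack=[11,0,0,5] mem=[3,0,0,0]
After op 17 (push 7): stack=[11,0,0,5,7] mem=[3,0,0,0]
After op 18 (/): stack=[11,0,0,0] mem=[3,0,0,0]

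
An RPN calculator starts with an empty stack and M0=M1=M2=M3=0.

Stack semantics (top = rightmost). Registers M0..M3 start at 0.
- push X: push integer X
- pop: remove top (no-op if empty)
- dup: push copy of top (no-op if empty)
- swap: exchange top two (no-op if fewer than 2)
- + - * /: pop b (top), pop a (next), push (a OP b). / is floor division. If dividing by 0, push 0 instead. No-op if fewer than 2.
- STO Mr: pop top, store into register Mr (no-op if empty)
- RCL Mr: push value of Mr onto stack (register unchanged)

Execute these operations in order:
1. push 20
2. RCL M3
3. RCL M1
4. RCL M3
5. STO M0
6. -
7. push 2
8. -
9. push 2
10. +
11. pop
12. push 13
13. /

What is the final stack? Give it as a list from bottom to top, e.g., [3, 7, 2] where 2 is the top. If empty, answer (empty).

After op 1 (push 20): stack=[20] mem=[0,0,0,0]
After op 2 (RCL M3): stack=[20,0] mem=[0,0,0,0]
After op 3 (RCL M1): stack=[20,0,0] mem=[0,0,0,0]
After op 4 (RCL M3): stack=[20,0,0,0] mem=[0,0,0,0]
After op 5 (STO M0): stack=[20,0,0] mem=[0,0,0,0]
After op 6 (-): stack=[20,0] mem=[0,0,0,0]
After op 7 (push 2): stack=[20,0,2] mem=[0,0,0,0]
After op 8 (-): stack=[20,-2] mem=[0,0,0,0]
After op 9 (push 2): stack=[20,-2,2] mem=[0,0,0,0]
After op 10 (+): stack=[20,0] mem=[0,0,0,0]
After op 11 (pop): stack=[20] mem=[0,0,0,0]
After op 12 (push 13): stack=[20,13] mem=[0,0,0,0]
After op 13 (/): stack=[1] mem=[0,0,0,0]

Answer: [1]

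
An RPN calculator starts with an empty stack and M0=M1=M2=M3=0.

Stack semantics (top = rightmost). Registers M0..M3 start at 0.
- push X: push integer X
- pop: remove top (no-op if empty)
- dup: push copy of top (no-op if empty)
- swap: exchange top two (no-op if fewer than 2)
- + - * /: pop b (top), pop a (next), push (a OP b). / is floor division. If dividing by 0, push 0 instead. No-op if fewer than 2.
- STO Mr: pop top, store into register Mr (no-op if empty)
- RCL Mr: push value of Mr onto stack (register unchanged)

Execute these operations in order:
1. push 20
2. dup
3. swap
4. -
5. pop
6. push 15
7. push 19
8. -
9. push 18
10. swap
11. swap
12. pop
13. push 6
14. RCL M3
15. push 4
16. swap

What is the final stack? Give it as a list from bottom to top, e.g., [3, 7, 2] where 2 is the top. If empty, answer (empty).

After op 1 (push 20): stack=[20] mem=[0,0,0,0]
After op 2 (dup): stack=[20,20] mem=[0,0,0,0]
After op 3 (swap): stack=[20,20] mem=[0,0,0,0]
After op 4 (-): stack=[0] mem=[0,0,0,0]
After op 5 (pop): stack=[empty] mem=[0,0,0,0]
After op 6 (push 15): stack=[15] mem=[0,0,0,0]
After op 7 (push 19): stack=[15,19] mem=[0,0,0,0]
After op 8 (-): stack=[-4] mem=[0,0,0,0]
After op 9 (push 18): stack=[-4,18] mem=[0,0,0,0]
After op 10 (swap): stack=[18,-4] mem=[0,0,0,0]
After op 11 (swap): stack=[-4,18] mem=[0,0,0,0]
After op 12 (pop): stack=[-4] mem=[0,0,0,0]
After op 13 (push 6): stack=[-4,6] mem=[0,0,0,0]
After op 14 (RCL M3): stack=[-4,6,0] mem=[0,0,0,0]
After op 15 (push 4): stack=[-4,6,0,4] mem=[0,0,0,0]
After op 16 (swap): stack=[-4,6,4,0] mem=[0,0,0,0]

Answer: [-4, 6, 4, 0]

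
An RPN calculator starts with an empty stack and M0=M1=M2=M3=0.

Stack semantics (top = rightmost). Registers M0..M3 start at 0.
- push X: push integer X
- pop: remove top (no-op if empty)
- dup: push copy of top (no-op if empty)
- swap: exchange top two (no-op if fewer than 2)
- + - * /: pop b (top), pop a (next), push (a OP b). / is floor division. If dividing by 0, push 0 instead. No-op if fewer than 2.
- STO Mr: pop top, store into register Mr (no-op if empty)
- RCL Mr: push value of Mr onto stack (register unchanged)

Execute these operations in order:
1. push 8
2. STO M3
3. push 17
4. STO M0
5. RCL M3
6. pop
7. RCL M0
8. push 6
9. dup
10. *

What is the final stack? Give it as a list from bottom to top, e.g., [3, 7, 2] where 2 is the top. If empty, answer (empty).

Answer: [17, 36]

Derivation:
After op 1 (push 8): stack=[8] mem=[0,0,0,0]
After op 2 (STO M3): stack=[empty] mem=[0,0,0,8]
After op 3 (push 17): stack=[17] mem=[0,0,0,8]
After op 4 (STO M0): stack=[empty] mem=[17,0,0,8]
After op 5 (RCL M3): stack=[8] mem=[17,0,0,8]
After op 6 (pop): stack=[empty] mem=[17,0,0,8]
After op 7 (RCL M0): stack=[17] mem=[17,0,0,8]
After op 8 (push 6): stack=[17,6] mem=[17,0,0,8]
After op 9 (dup): stack=[17,6,6] mem=[17,0,0,8]
After op 10 (*): stack=[17,36] mem=[17,0,0,8]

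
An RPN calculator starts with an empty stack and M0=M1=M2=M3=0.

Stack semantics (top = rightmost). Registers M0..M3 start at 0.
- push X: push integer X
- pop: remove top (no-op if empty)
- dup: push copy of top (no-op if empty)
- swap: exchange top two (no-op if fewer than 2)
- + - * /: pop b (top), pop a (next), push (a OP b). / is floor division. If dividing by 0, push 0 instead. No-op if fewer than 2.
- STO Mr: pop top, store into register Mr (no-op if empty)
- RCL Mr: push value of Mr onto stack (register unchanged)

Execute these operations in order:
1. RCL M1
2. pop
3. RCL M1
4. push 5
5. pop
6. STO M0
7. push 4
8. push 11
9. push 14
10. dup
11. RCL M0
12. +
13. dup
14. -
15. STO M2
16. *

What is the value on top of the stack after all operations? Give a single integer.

Answer: 154

Derivation:
After op 1 (RCL M1): stack=[0] mem=[0,0,0,0]
After op 2 (pop): stack=[empty] mem=[0,0,0,0]
After op 3 (RCL M1): stack=[0] mem=[0,0,0,0]
After op 4 (push 5): stack=[0,5] mem=[0,0,0,0]
After op 5 (pop): stack=[0] mem=[0,0,0,0]
After op 6 (STO M0): stack=[empty] mem=[0,0,0,0]
After op 7 (push 4): stack=[4] mem=[0,0,0,0]
After op 8 (push 11): stack=[4,11] mem=[0,0,0,0]
After op 9 (push 14): stack=[4,11,14] mem=[0,0,0,0]
After op 10 (dup): stack=[4,11,14,14] mem=[0,0,0,0]
After op 11 (RCL M0): stack=[4,11,14,14,0] mem=[0,0,0,0]
After op 12 (+): stack=[4,11,14,14] mem=[0,0,0,0]
After op 13 (dup): stack=[4,11,14,14,14] mem=[0,0,0,0]
After op 14 (-): stack=[4,11,14,0] mem=[0,0,0,0]
After op 15 (STO M2): stack=[4,11,14] mem=[0,0,0,0]
After op 16 (*): stack=[4,154] mem=[0,0,0,0]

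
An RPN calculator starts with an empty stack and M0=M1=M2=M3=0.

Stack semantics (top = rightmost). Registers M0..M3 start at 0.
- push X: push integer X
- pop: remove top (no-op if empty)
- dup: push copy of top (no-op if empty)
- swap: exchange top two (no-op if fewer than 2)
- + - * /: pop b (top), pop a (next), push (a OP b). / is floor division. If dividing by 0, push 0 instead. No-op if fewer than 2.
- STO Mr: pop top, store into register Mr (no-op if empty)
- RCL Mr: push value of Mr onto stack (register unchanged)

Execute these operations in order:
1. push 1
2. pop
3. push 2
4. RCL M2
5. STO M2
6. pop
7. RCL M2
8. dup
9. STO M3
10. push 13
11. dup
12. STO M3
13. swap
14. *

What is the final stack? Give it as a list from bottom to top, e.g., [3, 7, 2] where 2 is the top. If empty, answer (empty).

Answer: [0]

Derivation:
After op 1 (push 1): stack=[1] mem=[0,0,0,0]
After op 2 (pop): stack=[empty] mem=[0,0,0,0]
After op 3 (push 2): stack=[2] mem=[0,0,0,0]
After op 4 (RCL M2): stack=[2,0] mem=[0,0,0,0]
After op 5 (STO M2): stack=[2] mem=[0,0,0,0]
After op 6 (pop): stack=[empty] mem=[0,0,0,0]
After op 7 (RCL M2): stack=[0] mem=[0,0,0,0]
After op 8 (dup): stack=[0,0] mem=[0,0,0,0]
After op 9 (STO M3): stack=[0] mem=[0,0,0,0]
After op 10 (push 13): stack=[0,13] mem=[0,0,0,0]
After op 11 (dup): stack=[0,13,13] mem=[0,0,0,0]
After op 12 (STO M3): stack=[0,13] mem=[0,0,0,13]
After op 13 (swap): stack=[13,0] mem=[0,0,0,13]
After op 14 (*): stack=[0] mem=[0,0,0,13]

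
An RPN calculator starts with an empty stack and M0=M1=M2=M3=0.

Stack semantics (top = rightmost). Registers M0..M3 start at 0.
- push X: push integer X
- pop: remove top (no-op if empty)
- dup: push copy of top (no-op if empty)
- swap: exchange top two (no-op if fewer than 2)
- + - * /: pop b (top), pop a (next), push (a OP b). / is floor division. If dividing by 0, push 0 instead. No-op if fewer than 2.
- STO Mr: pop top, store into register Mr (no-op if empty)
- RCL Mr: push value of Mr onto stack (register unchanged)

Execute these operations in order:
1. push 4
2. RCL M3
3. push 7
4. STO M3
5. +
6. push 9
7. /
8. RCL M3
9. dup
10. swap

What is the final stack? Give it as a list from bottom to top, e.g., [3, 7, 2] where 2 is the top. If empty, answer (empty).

After op 1 (push 4): stack=[4] mem=[0,0,0,0]
After op 2 (RCL M3): stack=[4,0] mem=[0,0,0,0]
After op 3 (push 7): stack=[4,0,7] mem=[0,0,0,0]
After op 4 (STO M3): stack=[4,0] mem=[0,0,0,7]
After op 5 (+): stack=[4] mem=[0,0,0,7]
After op 6 (push 9): stack=[4,9] mem=[0,0,0,7]
After op 7 (/): stack=[0] mem=[0,0,0,7]
After op 8 (RCL M3): stack=[0,7] mem=[0,0,0,7]
After op 9 (dup): stack=[0,7,7] mem=[0,0,0,7]
After op 10 (swap): stack=[0,7,7] mem=[0,0,0,7]

Answer: [0, 7, 7]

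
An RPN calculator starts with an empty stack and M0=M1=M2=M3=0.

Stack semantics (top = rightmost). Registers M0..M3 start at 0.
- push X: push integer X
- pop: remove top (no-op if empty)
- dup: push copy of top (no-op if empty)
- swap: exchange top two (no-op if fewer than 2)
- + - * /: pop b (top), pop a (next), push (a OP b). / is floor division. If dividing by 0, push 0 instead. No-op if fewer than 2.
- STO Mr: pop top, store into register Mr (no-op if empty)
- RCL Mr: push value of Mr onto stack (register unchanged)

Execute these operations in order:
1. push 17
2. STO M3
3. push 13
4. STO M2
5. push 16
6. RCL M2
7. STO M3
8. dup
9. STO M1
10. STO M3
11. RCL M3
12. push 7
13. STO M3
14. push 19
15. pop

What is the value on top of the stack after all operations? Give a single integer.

After op 1 (push 17): stack=[17] mem=[0,0,0,0]
After op 2 (STO M3): stack=[empty] mem=[0,0,0,17]
After op 3 (push 13): stack=[13] mem=[0,0,0,17]
After op 4 (STO M2): stack=[empty] mem=[0,0,13,17]
After op 5 (push 16): stack=[16] mem=[0,0,13,17]
After op 6 (RCL M2): stack=[16,13] mem=[0,0,13,17]
After op 7 (STO M3): stack=[16] mem=[0,0,13,13]
After op 8 (dup): stack=[16,16] mem=[0,0,13,13]
After op 9 (STO M1): stack=[16] mem=[0,16,13,13]
After op 10 (STO M3): stack=[empty] mem=[0,16,13,16]
After op 11 (RCL M3): stack=[16] mem=[0,16,13,16]
After op 12 (push 7): stack=[16,7] mem=[0,16,13,16]
After op 13 (STO M3): stack=[16] mem=[0,16,13,7]
After op 14 (push 19): stack=[16,19] mem=[0,16,13,7]
After op 15 (pop): stack=[16] mem=[0,16,13,7]

Answer: 16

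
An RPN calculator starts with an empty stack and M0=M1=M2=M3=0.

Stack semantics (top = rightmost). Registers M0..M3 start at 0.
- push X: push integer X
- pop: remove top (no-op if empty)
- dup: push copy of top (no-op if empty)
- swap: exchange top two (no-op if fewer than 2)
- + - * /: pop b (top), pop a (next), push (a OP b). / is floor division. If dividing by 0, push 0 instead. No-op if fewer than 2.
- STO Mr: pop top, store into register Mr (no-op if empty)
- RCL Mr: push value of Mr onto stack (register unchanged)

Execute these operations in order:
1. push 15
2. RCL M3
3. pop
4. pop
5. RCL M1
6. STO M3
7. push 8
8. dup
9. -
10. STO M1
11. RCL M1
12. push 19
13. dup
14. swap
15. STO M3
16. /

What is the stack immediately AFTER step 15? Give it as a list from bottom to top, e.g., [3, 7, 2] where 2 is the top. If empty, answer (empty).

After op 1 (push 15): stack=[15] mem=[0,0,0,0]
After op 2 (RCL M3): stack=[15,0] mem=[0,0,0,0]
After op 3 (pop): stack=[15] mem=[0,0,0,0]
After op 4 (pop): stack=[empty] mem=[0,0,0,0]
After op 5 (RCL M1): stack=[0] mem=[0,0,0,0]
After op 6 (STO M3): stack=[empty] mem=[0,0,0,0]
After op 7 (push 8): stack=[8] mem=[0,0,0,0]
After op 8 (dup): stack=[8,8] mem=[0,0,0,0]
After op 9 (-): stack=[0] mem=[0,0,0,0]
After op 10 (STO M1): stack=[empty] mem=[0,0,0,0]
After op 11 (RCL M1): stack=[0] mem=[0,0,0,0]
After op 12 (push 19): stack=[0,19] mem=[0,0,0,0]
After op 13 (dup): stack=[0,19,19] mem=[0,0,0,0]
After op 14 (swap): stack=[0,19,19] mem=[0,0,0,0]
After op 15 (STO M3): stack=[0,19] mem=[0,0,0,19]

[0, 19]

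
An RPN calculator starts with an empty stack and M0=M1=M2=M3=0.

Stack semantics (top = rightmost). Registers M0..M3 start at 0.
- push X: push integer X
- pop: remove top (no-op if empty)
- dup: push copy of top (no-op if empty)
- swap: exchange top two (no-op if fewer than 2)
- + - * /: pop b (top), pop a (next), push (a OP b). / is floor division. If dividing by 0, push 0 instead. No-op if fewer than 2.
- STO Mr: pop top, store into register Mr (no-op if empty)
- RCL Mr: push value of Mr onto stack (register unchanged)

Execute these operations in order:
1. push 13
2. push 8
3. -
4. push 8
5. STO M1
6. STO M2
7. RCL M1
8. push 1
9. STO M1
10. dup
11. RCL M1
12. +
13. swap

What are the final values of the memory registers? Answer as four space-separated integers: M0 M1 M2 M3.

Answer: 0 1 5 0

Derivation:
After op 1 (push 13): stack=[13] mem=[0,0,0,0]
After op 2 (push 8): stack=[13,8] mem=[0,0,0,0]
After op 3 (-): stack=[5] mem=[0,0,0,0]
After op 4 (push 8): stack=[5,8] mem=[0,0,0,0]
After op 5 (STO M1): stack=[5] mem=[0,8,0,0]
After op 6 (STO M2): stack=[empty] mem=[0,8,5,0]
After op 7 (RCL M1): stack=[8] mem=[0,8,5,0]
After op 8 (push 1): stack=[8,1] mem=[0,8,5,0]
After op 9 (STO M1): stack=[8] mem=[0,1,5,0]
After op 10 (dup): stack=[8,8] mem=[0,1,5,0]
After op 11 (RCL M1): stack=[8,8,1] mem=[0,1,5,0]
After op 12 (+): stack=[8,9] mem=[0,1,5,0]
After op 13 (swap): stack=[9,8] mem=[0,1,5,0]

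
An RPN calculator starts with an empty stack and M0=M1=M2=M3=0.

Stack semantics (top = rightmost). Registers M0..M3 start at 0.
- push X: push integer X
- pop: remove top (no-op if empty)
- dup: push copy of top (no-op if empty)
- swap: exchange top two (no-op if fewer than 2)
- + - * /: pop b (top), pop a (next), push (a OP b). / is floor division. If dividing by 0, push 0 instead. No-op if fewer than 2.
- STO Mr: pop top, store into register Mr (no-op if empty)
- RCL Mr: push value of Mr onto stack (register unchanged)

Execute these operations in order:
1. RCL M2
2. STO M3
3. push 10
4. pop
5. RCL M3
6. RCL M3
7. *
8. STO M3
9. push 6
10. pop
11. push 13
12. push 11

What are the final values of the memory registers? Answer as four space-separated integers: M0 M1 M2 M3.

After op 1 (RCL M2): stack=[0] mem=[0,0,0,0]
After op 2 (STO M3): stack=[empty] mem=[0,0,0,0]
After op 3 (push 10): stack=[10] mem=[0,0,0,0]
After op 4 (pop): stack=[empty] mem=[0,0,0,0]
After op 5 (RCL M3): stack=[0] mem=[0,0,0,0]
After op 6 (RCL M3): stack=[0,0] mem=[0,0,0,0]
After op 7 (*): stack=[0] mem=[0,0,0,0]
After op 8 (STO M3): stack=[empty] mem=[0,0,0,0]
After op 9 (push 6): stack=[6] mem=[0,0,0,0]
After op 10 (pop): stack=[empty] mem=[0,0,0,0]
After op 11 (push 13): stack=[13] mem=[0,0,0,0]
After op 12 (push 11): stack=[13,11] mem=[0,0,0,0]

Answer: 0 0 0 0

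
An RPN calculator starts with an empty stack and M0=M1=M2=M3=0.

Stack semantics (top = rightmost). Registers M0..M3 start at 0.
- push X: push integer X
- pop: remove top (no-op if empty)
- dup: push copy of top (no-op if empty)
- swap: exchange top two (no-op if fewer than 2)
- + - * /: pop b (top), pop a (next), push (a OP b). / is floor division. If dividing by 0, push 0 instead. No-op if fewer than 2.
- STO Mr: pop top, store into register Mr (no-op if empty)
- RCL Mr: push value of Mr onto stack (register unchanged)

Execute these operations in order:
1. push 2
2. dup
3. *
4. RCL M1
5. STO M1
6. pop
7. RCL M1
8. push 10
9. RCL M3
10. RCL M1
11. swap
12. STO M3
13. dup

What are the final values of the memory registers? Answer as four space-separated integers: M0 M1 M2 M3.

After op 1 (push 2): stack=[2] mem=[0,0,0,0]
After op 2 (dup): stack=[2,2] mem=[0,0,0,0]
After op 3 (*): stack=[4] mem=[0,0,0,0]
After op 4 (RCL M1): stack=[4,0] mem=[0,0,0,0]
After op 5 (STO M1): stack=[4] mem=[0,0,0,0]
After op 6 (pop): stack=[empty] mem=[0,0,0,0]
After op 7 (RCL M1): stack=[0] mem=[0,0,0,0]
After op 8 (push 10): stack=[0,10] mem=[0,0,0,0]
After op 9 (RCL M3): stack=[0,10,0] mem=[0,0,0,0]
After op 10 (RCL M1): stack=[0,10,0,0] mem=[0,0,0,0]
After op 11 (swap): stack=[0,10,0,0] mem=[0,0,0,0]
After op 12 (STO M3): stack=[0,10,0] mem=[0,0,0,0]
After op 13 (dup): stack=[0,10,0,0] mem=[0,0,0,0]

Answer: 0 0 0 0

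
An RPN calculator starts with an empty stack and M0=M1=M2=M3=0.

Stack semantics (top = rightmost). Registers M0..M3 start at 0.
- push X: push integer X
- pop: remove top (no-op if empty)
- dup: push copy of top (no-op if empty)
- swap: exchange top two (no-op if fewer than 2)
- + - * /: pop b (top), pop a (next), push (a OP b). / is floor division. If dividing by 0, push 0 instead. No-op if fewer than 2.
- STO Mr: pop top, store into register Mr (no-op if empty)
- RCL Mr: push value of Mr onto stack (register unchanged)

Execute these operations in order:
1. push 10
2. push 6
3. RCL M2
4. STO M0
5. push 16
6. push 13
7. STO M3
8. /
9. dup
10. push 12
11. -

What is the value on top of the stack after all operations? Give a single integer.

Answer: -12

Derivation:
After op 1 (push 10): stack=[10] mem=[0,0,0,0]
After op 2 (push 6): stack=[10,6] mem=[0,0,0,0]
After op 3 (RCL M2): stack=[10,6,0] mem=[0,0,0,0]
After op 4 (STO M0): stack=[10,6] mem=[0,0,0,0]
After op 5 (push 16): stack=[10,6,16] mem=[0,0,0,0]
After op 6 (push 13): stack=[10,6,16,13] mem=[0,0,0,0]
After op 7 (STO M3): stack=[10,6,16] mem=[0,0,0,13]
After op 8 (/): stack=[10,0] mem=[0,0,0,13]
After op 9 (dup): stack=[10,0,0] mem=[0,0,0,13]
After op 10 (push 12): stack=[10,0,0,12] mem=[0,0,0,13]
After op 11 (-): stack=[10,0,-12] mem=[0,0,0,13]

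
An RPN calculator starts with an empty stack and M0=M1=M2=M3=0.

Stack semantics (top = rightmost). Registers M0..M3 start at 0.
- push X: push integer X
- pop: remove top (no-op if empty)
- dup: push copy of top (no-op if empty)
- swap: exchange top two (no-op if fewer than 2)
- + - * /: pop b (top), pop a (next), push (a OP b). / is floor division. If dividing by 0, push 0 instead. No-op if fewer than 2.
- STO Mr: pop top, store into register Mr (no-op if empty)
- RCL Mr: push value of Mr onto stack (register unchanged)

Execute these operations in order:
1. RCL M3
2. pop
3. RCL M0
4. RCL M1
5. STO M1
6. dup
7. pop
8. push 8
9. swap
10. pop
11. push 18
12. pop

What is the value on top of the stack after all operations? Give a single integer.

After op 1 (RCL M3): stack=[0] mem=[0,0,0,0]
After op 2 (pop): stack=[empty] mem=[0,0,0,0]
After op 3 (RCL M0): stack=[0] mem=[0,0,0,0]
After op 4 (RCL M1): stack=[0,0] mem=[0,0,0,0]
After op 5 (STO M1): stack=[0] mem=[0,0,0,0]
After op 6 (dup): stack=[0,0] mem=[0,0,0,0]
After op 7 (pop): stack=[0] mem=[0,0,0,0]
After op 8 (push 8): stack=[0,8] mem=[0,0,0,0]
After op 9 (swap): stack=[8,0] mem=[0,0,0,0]
After op 10 (pop): stack=[8] mem=[0,0,0,0]
After op 11 (push 18): stack=[8,18] mem=[0,0,0,0]
After op 12 (pop): stack=[8] mem=[0,0,0,0]

Answer: 8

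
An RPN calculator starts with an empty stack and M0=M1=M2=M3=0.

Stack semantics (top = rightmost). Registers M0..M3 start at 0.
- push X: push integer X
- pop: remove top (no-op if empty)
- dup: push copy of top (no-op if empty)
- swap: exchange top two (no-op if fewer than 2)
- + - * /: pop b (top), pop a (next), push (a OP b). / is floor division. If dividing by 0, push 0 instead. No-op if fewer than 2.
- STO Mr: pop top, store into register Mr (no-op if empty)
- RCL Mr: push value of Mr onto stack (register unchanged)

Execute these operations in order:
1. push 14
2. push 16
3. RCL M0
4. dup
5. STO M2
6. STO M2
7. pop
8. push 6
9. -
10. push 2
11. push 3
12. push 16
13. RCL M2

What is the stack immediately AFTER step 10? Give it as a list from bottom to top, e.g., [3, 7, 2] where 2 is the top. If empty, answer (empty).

After op 1 (push 14): stack=[14] mem=[0,0,0,0]
After op 2 (push 16): stack=[14,16] mem=[0,0,0,0]
After op 3 (RCL M0): stack=[14,16,0] mem=[0,0,0,0]
After op 4 (dup): stack=[14,16,0,0] mem=[0,0,0,0]
After op 5 (STO M2): stack=[14,16,0] mem=[0,0,0,0]
After op 6 (STO M2): stack=[14,16] mem=[0,0,0,0]
After op 7 (pop): stack=[14] mem=[0,0,0,0]
After op 8 (push 6): stack=[14,6] mem=[0,0,0,0]
After op 9 (-): stack=[8] mem=[0,0,0,0]
After op 10 (push 2): stack=[8,2] mem=[0,0,0,0]

[8, 2]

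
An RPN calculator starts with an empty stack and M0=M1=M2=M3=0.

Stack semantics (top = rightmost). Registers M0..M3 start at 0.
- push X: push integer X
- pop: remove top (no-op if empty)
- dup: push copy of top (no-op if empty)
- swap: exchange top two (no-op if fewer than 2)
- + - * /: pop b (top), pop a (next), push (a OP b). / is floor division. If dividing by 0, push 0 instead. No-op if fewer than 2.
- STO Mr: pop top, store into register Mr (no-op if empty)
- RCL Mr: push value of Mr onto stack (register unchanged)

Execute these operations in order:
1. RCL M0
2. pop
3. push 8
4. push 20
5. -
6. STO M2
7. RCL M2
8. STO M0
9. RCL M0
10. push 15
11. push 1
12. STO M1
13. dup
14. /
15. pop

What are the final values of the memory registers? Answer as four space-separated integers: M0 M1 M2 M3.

Answer: -12 1 -12 0

Derivation:
After op 1 (RCL M0): stack=[0] mem=[0,0,0,0]
After op 2 (pop): stack=[empty] mem=[0,0,0,0]
After op 3 (push 8): stack=[8] mem=[0,0,0,0]
After op 4 (push 20): stack=[8,20] mem=[0,0,0,0]
After op 5 (-): stack=[-12] mem=[0,0,0,0]
After op 6 (STO M2): stack=[empty] mem=[0,0,-12,0]
After op 7 (RCL M2): stack=[-12] mem=[0,0,-12,0]
After op 8 (STO M0): stack=[empty] mem=[-12,0,-12,0]
After op 9 (RCL M0): stack=[-12] mem=[-12,0,-12,0]
After op 10 (push 15): stack=[-12,15] mem=[-12,0,-12,0]
After op 11 (push 1): stack=[-12,15,1] mem=[-12,0,-12,0]
After op 12 (STO M1): stack=[-12,15] mem=[-12,1,-12,0]
After op 13 (dup): stack=[-12,15,15] mem=[-12,1,-12,0]
After op 14 (/): stack=[-12,1] mem=[-12,1,-12,0]
After op 15 (pop): stack=[-12] mem=[-12,1,-12,0]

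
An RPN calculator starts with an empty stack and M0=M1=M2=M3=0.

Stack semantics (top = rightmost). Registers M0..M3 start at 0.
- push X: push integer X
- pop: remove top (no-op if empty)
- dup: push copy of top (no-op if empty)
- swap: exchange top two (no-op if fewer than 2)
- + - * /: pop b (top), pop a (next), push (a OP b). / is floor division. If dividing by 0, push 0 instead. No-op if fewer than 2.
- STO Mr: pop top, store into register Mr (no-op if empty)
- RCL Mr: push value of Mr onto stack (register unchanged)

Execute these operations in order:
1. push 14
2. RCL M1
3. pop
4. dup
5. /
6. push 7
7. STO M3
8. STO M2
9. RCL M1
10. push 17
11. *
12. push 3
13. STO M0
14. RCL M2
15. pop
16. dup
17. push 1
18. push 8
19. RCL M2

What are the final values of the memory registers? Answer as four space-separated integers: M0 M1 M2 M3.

Answer: 3 0 1 7

Derivation:
After op 1 (push 14): stack=[14] mem=[0,0,0,0]
After op 2 (RCL M1): stack=[14,0] mem=[0,0,0,0]
After op 3 (pop): stack=[14] mem=[0,0,0,0]
After op 4 (dup): stack=[14,14] mem=[0,0,0,0]
After op 5 (/): stack=[1] mem=[0,0,0,0]
After op 6 (push 7): stack=[1,7] mem=[0,0,0,0]
After op 7 (STO M3): stack=[1] mem=[0,0,0,7]
After op 8 (STO M2): stack=[empty] mem=[0,0,1,7]
After op 9 (RCL M1): stack=[0] mem=[0,0,1,7]
After op 10 (push 17): stack=[0,17] mem=[0,0,1,7]
After op 11 (*): stack=[0] mem=[0,0,1,7]
After op 12 (push 3): stack=[0,3] mem=[0,0,1,7]
After op 13 (STO M0): stack=[0] mem=[3,0,1,7]
After op 14 (RCL M2): stack=[0,1] mem=[3,0,1,7]
After op 15 (pop): stack=[0] mem=[3,0,1,7]
After op 16 (dup): stack=[0,0] mem=[3,0,1,7]
After op 17 (push 1): stack=[0,0,1] mem=[3,0,1,7]
After op 18 (push 8): stack=[0,0,1,8] mem=[3,0,1,7]
After op 19 (RCL M2): stack=[0,0,1,8,1] mem=[3,0,1,7]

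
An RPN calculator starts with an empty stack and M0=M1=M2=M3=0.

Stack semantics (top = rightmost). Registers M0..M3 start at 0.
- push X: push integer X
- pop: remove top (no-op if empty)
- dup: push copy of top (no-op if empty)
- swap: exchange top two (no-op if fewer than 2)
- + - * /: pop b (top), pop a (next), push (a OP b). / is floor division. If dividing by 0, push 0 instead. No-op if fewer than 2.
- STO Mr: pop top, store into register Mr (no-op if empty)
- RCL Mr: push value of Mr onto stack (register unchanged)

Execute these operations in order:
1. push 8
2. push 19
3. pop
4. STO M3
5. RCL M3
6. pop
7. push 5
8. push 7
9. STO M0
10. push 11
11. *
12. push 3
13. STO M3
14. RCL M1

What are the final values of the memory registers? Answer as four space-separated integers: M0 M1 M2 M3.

Answer: 7 0 0 3

Derivation:
After op 1 (push 8): stack=[8] mem=[0,0,0,0]
After op 2 (push 19): stack=[8,19] mem=[0,0,0,0]
After op 3 (pop): stack=[8] mem=[0,0,0,0]
After op 4 (STO M3): stack=[empty] mem=[0,0,0,8]
After op 5 (RCL M3): stack=[8] mem=[0,0,0,8]
After op 6 (pop): stack=[empty] mem=[0,0,0,8]
After op 7 (push 5): stack=[5] mem=[0,0,0,8]
After op 8 (push 7): stack=[5,7] mem=[0,0,0,8]
After op 9 (STO M0): stack=[5] mem=[7,0,0,8]
After op 10 (push 11): stack=[5,11] mem=[7,0,0,8]
After op 11 (*): stack=[55] mem=[7,0,0,8]
After op 12 (push 3): stack=[55,3] mem=[7,0,0,8]
After op 13 (STO M3): stack=[55] mem=[7,0,0,3]
After op 14 (RCL M1): stack=[55,0] mem=[7,0,0,3]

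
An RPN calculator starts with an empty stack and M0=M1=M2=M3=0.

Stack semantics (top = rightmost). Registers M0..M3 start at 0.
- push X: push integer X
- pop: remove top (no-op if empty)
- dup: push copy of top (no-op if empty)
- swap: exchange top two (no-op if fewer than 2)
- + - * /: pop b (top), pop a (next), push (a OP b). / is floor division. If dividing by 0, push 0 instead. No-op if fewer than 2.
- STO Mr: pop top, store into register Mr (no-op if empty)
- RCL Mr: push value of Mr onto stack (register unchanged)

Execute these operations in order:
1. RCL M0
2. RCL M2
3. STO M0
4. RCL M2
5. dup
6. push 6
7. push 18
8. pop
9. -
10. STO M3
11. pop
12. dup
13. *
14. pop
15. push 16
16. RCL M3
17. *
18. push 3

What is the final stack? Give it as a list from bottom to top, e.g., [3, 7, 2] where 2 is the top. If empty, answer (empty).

Answer: [-96, 3]

Derivation:
After op 1 (RCL M0): stack=[0] mem=[0,0,0,0]
After op 2 (RCL M2): stack=[0,0] mem=[0,0,0,0]
After op 3 (STO M0): stack=[0] mem=[0,0,0,0]
After op 4 (RCL M2): stack=[0,0] mem=[0,0,0,0]
After op 5 (dup): stack=[0,0,0] mem=[0,0,0,0]
After op 6 (push 6): stack=[0,0,0,6] mem=[0,0,0,0]
After op 7 (push 18): stack=[0,0,0,6,18] mem=[0,0,0,0]
After op 8 (pop): stack=[0,0,0,6] mem=[0,0,0,0]
After op 9 (-): stack=[0,0,-6] mem=[0,0,0,0]
After op 10 (STO M3): stack=[0,0] mem=[0,0,0,-6]
After op 11 (pop): stack=[0] mem=[0,0,0,-6]
After op 12 (dup): stack=[0,0] mem=[0,0,0,-6]
After op 13 (*): stack=[0] mem=[0,0,0,-6]
After op 14 (pop): stack=[empty] mem=[0,0,0,-6]
After op 15 (push 16): stack=[16] mem=[0,0,0,-6]
After op 16 (RCL M3): stack=[16,-6] mem=[0,0,0,-6]
After op 17 (*): stack=[-96] mem=[0,0,0,-6]
After op 18 (push 3): stack=[-96,3] mem=[0,0,0,-6]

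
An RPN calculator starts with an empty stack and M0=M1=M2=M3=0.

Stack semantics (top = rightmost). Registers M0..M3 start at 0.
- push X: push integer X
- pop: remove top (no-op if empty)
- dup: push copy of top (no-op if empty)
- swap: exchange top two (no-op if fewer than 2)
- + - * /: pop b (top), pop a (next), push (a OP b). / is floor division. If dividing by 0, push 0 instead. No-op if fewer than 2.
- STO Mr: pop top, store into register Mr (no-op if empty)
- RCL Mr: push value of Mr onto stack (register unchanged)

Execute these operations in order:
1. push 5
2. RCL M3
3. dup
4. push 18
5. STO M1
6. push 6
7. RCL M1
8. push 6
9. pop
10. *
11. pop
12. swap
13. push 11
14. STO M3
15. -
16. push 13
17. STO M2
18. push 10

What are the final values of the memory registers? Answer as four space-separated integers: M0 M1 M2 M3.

Answer: 0 18 13 11

Derivation:
After op 1 (push 5): stack=[5] mem=[0,0,0,0]
After op 2 (RCL M3): stack=[5,0] mem=[0,0,0,0]
After op 3 (dup): stack=[5,0,0] mem=[0,0,0,0]
After op 4 (push 18): stack=[5,0,0,18] mem=[0,0,0,0]
After op 5 (STO M1): stack=[5,0,0] mem=[0,18,0,0]
After op 6 (push 6): stack=[5,0,0,6] mem=[0,18,0,0]
After op 7 (RCL M1): stack=[5,0,0,6,18] mem=[0,18,0,0]
After op 8 (push 6): stack=[5,0,0,6,18,6] mem=[0,18,0,0]
After op 9 (pop): stack=[5,0,0,6,18] mem=[0,18,0,0]
After op 10 (*): stack=[5,0,0,108] mem=[0,18,0,0]
After op 11 (pop): stack=[5,0,0] mem=[0,18,0,0]
After op 12 (swap): stack=[5,0,0] mem=[0,18,0,0]
After op 13 (push 11): stack=[5,0,0,11] mem=[0,18,0,0]
After op 14 (STO M3): stack=[5,0,0] mem=[0,18,0,11]
After op 15 (-): stack=[5,0] mem=[0,18,0,11]
After op 16 (push 13): stack=[5,0,13] mem=[0,18,0,11]
After op 17 (STO M2): stack=[5,0] mem=[0,18,13,11]
After op 18 (push 10): stack=[5,0,10] mem=[0,18,13,11]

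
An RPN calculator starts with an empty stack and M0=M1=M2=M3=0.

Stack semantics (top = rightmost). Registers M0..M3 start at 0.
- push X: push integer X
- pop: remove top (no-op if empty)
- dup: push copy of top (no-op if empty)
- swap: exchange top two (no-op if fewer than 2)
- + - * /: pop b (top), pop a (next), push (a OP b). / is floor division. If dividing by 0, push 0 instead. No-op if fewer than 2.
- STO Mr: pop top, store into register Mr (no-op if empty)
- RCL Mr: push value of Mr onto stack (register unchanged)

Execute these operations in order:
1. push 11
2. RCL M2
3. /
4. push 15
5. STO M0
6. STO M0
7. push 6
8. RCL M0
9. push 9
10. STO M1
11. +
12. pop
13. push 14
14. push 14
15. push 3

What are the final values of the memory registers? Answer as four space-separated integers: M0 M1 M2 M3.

After op 1 (push 11): stack=[11] mem=[0,0,0,0]
After op 2 (RCL M2): stack=[11,0] mem=[0,0,0,0]
After op 3 (/): stack=[0] mem=[0,0,0,0]
After op 4 (push 15): stack=[0,15] mem=[0,0,0,0]
After op 5 (STO M0): stack=[0] mem=[15,0,0,0]
After op 6 (STO M0): stack=[empty] mem=[0,0,0,0]
After op 7 (push 6): stack=[6] mem=[0,0,0,0]
After op 8 (RCL M0): stack=[6,0] mem=[0,0,0,0]
After op 9 (push 9): stack=[6,0,9] mem=[0,0,0,0]
After op 10 (STO M1): stack=[6,0] mem=[0,9,0,0]
After op 11 (+): stack=[6] mem=[0,9,0,0]
After op 12 (pop): stack=[empty] mem=[0,9,0,0]
After op 13 (push 14): stack=[14] mem=[0,9,0,0]
After op 14 (push 14): stack=[14,14] mem=[0,9,0,0]
After op 15 (push 3): stack=[14,14,3] mem=[0,9,0,0]

Answer: 0 9 0 0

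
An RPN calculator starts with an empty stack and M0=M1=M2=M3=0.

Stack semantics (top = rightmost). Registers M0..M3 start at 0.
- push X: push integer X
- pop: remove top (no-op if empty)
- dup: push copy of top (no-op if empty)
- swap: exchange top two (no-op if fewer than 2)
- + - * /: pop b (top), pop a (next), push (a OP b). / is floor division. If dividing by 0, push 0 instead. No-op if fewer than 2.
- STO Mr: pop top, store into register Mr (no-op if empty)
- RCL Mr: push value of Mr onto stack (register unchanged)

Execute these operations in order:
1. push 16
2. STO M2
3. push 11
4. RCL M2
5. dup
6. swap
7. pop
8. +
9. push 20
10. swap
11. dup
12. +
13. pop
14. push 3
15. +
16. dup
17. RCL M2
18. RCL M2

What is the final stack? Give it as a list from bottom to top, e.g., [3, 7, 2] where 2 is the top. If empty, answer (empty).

Answer: [23, 23, 16, 16]

Derivation:
After op 1 (push 16): stack=[16] mem=[0,0,0,0]
After op 2 (STO M2): stack=[empty] mem=[0,0,16,0]
After op 3 (push 11): stack=[11] mem=[0,0,16,0]
After op 4 (RCL M2): stack=[11,16] mem=[0,0,16,0]
After op 5 (dup): stack=[11,16,16] mem=[0,0,16,0]
After op 6 (swap): stack=[11,16,16] mem=[0,0,16,0]
After op 7 (pop): stack=[11,16] mem=[0,0,16,0]
After op 8 (+): stack=[27] mem=[0,0,16,0]
After op 9 (push 20): stack=[27,20] mem=[0,0,16,0]
After op 10 (swap): stack=[20,27] mem=[0,0,16,0]
After op 11 (dup): stack=[20,27,27] mem=[0,0,16,0]
After op 12 (+): stack=[20,54] mem=[0,0,16,0]
After op 13 (pop): stack=[20] mem=[0,0,16,0]
After op 14 (push 3): stack=[20,3] mem=[0,0,16,0]
After op 15 (+): stack=[23] mem=[0,0,16,0]
After op 16 (dup): stack=[23,23] mem=[0,0,16,0]
After op 17 (RCL M2): stack=[23,23,16] mem=[0,0,16,0]
After op 18 (RCL M2): stack=[23,23,16,16] mem=[0,0,16,0]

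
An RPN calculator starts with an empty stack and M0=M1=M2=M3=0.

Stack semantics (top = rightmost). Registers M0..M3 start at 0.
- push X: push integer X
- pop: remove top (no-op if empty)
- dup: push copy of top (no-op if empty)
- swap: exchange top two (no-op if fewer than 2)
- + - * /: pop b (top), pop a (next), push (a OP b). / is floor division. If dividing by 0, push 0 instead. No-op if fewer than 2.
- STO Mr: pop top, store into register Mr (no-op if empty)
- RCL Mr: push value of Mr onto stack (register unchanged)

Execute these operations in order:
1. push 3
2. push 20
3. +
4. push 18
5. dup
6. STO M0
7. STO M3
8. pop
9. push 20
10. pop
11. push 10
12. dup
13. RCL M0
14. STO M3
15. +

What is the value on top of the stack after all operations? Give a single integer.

Answer: 20

Derivation:
After op 1 (push 3): stack=[3] mem=[0,0,0,0]
After op 2 (push 20): stack=[3,20] mem=[0,0,0,0]
After op 3 (+): stack=[23] mem=[0,0,0,0]
After op 4 (push 18): stack=[23,18] mem=[0,0,0,0]
After op 5 (dup): stack=[23,18,18] mem=[0,0,0,0]
After op 6 (STO M0): stack=[23,18] mem=[18,0,0,0]
After op 7 (STO M3): stack=[23] mem=[18,0,0,18]
After op 8 (pop): stack=[empty] mem=[18,0,0,18]
After op 9 (push 20): stack=[20] mem=[18,0,0,18]
After op 10 (pop): stack=[empty] mem=[18,0,0,18]
After op 11 (push 10): stack=[10] mem=[18,0,0,18]
After op 12 (dup): stack=[10,10] mem=[18,0,0,18]
After op 13 (RCL M0): stack=[10,10,18] mem=[18,0,0,18]
After op 14 (STO M3): stack=[10,10] mem=[18,0,0,18]
After op 15 (+): stack=[20] mem=[18,0,0,18]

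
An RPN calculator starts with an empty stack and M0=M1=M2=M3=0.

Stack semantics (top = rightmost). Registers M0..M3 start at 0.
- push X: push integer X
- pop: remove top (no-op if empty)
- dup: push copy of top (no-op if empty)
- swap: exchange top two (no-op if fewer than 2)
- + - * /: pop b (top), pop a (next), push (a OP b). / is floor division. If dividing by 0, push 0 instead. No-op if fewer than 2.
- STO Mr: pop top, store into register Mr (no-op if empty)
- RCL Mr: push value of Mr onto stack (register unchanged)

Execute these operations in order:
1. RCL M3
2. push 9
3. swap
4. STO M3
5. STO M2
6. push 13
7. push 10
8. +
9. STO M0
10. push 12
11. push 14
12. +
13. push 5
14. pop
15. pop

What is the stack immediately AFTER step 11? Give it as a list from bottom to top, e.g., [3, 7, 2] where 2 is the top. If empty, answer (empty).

After op 1 (RCL M3): stack=[0] mem=[0,0,0,0]
After op 2 (push 9): stack=[0,9] mem=[0,0,0,0]
After op 3 (swap): stack=[9,0] mem=[0,0,0,0]
After op 4 (STO M3): stack=[9] mem=[0,0,0,0]
After op 5 (STO M2): stack=[empty] mem=[0,0,9,0]
After op 6 (push 13): stack=[13] mem=[0,0,9,0]
After op 7 (push 10): stack=[13,10] mem=[0,0,9,0]
After op 8 (+): stack=[23] mem=[0,0,9,0]
After op 9 (STO M0): stack=[empty] mem=[23,0,9,0]
After op 10 (push 12): stack=[12] mem=[23,0,9,0]
After op 11 (push 14): stack=[12,14] mem=[23,0,9,0]

[12, 14]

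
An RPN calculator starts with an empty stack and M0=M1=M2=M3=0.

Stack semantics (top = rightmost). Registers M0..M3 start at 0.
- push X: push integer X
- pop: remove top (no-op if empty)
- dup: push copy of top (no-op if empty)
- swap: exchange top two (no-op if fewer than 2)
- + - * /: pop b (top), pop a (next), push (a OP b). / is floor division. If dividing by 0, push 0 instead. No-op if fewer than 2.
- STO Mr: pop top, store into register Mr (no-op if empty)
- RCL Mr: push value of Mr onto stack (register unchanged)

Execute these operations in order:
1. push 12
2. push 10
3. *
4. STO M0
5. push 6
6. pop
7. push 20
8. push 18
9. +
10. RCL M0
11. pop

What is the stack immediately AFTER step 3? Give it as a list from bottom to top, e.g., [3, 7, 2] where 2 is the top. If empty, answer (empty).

After op 1 (push 12): stack=[12] mem=[0,0,0,0]
After op 2 (push 10): stack=[12,10] mem=[0,0,0,0]
After op 3 (*): stack=[120] mem=[0,0,0,0]

[120]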